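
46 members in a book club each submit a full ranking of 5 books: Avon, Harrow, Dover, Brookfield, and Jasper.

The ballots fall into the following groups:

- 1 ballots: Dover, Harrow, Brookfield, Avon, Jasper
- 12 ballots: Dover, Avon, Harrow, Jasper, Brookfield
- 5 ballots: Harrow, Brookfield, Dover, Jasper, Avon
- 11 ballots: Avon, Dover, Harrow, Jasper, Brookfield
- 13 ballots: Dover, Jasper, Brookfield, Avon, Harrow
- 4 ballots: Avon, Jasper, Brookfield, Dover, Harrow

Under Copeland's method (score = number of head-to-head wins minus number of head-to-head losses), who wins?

Dover

Pairwise results:
  Avon vs Harrow: Avon wins 40–6.
  Avon vs Dover: Dover wins 31–15.
  Avon vs Brookfield: Avon wins 27–19.
  Avon vs Jasper: Avon wins 28–18.
  Harrow vs Dover: Dover wins 41–5.
  Harrow vs Brookfield: Harrow wins 29–17.
  Harrow vs Jasper: Harrow wins 29–17.
  Dover vs Brookfield: Dover wins 37–9.
  Dover vs Jasper: Dover wins 42–4.
  Brookfield vs Jasper: Jasper wins 40–6.
Copeland scores (wins − losses):
  Avon: 3 − 1 = 2
  Harrow: 2 − 2 = 0
  Dover: 4 − 0 = 4
  Brookfield: 0 − 4 = -4
  Jasper: 1 − 3 = -2
Dover has the best Copeland score.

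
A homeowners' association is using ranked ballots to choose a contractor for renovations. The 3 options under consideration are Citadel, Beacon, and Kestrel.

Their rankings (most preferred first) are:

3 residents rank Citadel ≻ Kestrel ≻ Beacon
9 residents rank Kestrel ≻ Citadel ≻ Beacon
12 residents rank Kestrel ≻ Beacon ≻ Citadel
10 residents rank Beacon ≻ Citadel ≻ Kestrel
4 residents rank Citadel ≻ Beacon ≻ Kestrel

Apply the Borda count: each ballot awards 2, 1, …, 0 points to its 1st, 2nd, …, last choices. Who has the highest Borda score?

Kestrel

Borda scores:
  Citadel: 3·2 + 9·1 + 12·0 + 10·1 + 4·2 = 33
  Beacon: 3·0 + 9·0 + 12·1 + 10·2 + 4·1 = 36
  Kestrel: 3·1 + 9·2 + 12·2 + 10·0 + 4·0 = 45
Kestrel has the highest total.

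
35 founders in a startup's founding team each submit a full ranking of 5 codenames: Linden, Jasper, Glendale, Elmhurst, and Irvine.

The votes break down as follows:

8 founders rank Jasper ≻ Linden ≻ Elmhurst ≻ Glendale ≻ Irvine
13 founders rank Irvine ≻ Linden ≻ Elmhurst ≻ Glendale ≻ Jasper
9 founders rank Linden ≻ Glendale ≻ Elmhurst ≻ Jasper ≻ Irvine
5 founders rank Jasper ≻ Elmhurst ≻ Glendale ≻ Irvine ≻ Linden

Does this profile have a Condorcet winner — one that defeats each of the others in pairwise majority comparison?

Head-to-head results (35 voters total):
Linden vs Jasper: Linden wins 22–13.
Linden vs Glendale: Linden wins 30–5.
Linden vs Elmhurst: Linden wins 30–5.
Linden vs Irvine: Irvine wins 18–17.
Jasper vs Glendale: Glendale wins 22–13.
Jasper vs Elmhurst: Elmhurst wins 22–13.
Jasper vs Irvine: Jasper wins 22–13.
Glendale vs Elmhurst: Elmhurst wins 26–9.
Glendale vs Irvine: Glendale wins 22–13.
Elmhurst vs Irvine: Elmhurst wins 22–13.
No candidate beats all others: Linden beats Jasper beats Irvine beats Linden, a majority cycle.

No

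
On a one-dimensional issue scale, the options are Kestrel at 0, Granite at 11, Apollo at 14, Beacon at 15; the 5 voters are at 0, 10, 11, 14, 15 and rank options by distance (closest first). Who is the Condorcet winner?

With single-peaked preferences on a line, the Condorcet winner is the candidate closest to the median voter.
The median voter (position 11) is closest to Granite at 11.
Check: Granite vs Beacon — voters closer to Granite: 3 of 5.

Granite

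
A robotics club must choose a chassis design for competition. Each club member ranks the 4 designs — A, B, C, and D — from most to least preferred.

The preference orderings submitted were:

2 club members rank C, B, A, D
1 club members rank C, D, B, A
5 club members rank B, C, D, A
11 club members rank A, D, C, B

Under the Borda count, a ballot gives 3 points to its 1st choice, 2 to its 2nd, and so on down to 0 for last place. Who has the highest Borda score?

A

Borda scores:
  A: 2·1 + 0 + 5·0 + 11·3 = 35
  B: 2·2 + 1 + 5·3 + 11·0 = 20
  C: 2·3 + 3 + 5·2 + 11·1 = 30
  D: 2·0 + 2 + 5·1 + 11·2 = 29
A has the highest total.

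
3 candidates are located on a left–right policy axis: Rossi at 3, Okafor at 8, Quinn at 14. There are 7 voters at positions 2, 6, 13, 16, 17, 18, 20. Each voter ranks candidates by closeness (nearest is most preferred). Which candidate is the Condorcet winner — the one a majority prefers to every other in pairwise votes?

Quinn

With single-peaked preferences on a line, the Condorcet winner is the candidate closest to the median voter.
The median voter (position 16) is closest to Quinn at 14.
Check: Quinn vs Rossi — voters closer to Quinn: 5 of 7.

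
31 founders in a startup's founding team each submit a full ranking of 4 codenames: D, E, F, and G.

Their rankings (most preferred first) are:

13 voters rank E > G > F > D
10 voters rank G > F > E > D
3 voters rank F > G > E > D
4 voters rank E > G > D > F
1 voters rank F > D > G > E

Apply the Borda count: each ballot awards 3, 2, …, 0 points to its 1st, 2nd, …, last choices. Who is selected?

Borda scores:
  D: 13·0 + 10·0 + 3·0 + 4·1 + 2 = 6
  E: 13·3 + 10·1 + 3·1 + 4·3 + 0 = 64
  F: 13·1 + 10·2 + 3·3 + 4·0 + 3 = 45
  G: 13·2 + 10·3 + 3·2 + 4·2 + 1 = 71
G has the highest total.

G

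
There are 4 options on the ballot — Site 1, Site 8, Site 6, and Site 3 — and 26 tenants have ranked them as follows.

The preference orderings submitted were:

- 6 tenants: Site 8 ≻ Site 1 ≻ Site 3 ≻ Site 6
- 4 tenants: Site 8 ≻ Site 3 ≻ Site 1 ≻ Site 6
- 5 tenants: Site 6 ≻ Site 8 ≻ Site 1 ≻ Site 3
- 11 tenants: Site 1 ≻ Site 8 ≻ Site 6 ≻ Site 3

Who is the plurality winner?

First-place vote totals:
  Site 1: 11
  Site 8: 10
  Site 6: 5
  Site 3: 0
Site 1 has the most first-place votes.

Site 1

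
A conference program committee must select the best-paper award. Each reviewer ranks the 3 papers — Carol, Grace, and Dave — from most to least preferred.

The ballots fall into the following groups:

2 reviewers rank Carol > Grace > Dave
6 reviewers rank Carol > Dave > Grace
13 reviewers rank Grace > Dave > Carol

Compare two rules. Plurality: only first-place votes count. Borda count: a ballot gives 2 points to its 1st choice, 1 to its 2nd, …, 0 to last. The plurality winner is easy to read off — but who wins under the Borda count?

Plurality first-place counts: Carol 8, Grace 13, Dave 0 → Grace.
Borda totals: Carol 16, Grace 28, Dave 19 → Grace.

Grace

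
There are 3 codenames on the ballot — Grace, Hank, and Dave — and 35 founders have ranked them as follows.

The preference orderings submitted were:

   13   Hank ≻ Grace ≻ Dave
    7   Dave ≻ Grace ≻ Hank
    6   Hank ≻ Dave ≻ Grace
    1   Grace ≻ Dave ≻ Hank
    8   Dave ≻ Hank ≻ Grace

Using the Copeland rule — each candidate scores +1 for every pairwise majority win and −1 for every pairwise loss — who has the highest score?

Hank

Pairwise results:
  Grace vs Hank: Hank wins 27–8.
  Grace vs Dave: Dave wins 21–14.
  Hank vs Dave: Hank wins 19–16.
Copeland scores (wins − losses):
  Grace: 0 − 2 = -2
  Hank: 2 − 0 = 2
  Dave: 1 − 1 = 0
Hank has the best Copeland score.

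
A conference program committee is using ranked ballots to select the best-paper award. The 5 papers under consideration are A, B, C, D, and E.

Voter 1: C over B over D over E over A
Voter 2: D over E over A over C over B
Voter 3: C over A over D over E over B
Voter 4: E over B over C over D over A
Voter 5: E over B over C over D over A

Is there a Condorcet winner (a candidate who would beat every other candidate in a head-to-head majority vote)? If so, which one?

Head-to-head results (5 voters total):
A vs B: B wins 3–2.
A vs C: C wins 4–1.
A vs D: D wins 4–1.
A vs E: E wins 4–1.
B vs C: C wins 3–2.
B vs D: B wins 3–2.
B vs E: E wins 4–1.
C vs D: C wins 4–1.
C vs E: E wins 3–2.
D vs E: D wins 3–2.
No candidate beats all others: B beats D beats E beats B, a majority cycle.

None — there is no Condorcet winner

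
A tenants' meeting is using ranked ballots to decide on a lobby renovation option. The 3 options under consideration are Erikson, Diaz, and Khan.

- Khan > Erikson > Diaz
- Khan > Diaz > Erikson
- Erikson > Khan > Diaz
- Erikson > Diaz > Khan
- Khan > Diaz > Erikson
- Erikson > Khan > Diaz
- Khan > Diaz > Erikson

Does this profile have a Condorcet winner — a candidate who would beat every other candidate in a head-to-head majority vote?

Head-to-head results (7 voters total):
Erikson vs Diaz: Erikson wins 4–3.
Erikson vs Khan: Khan wins 4–3.
Diaz vs Khan: Khan wins 6–1.
Khan beats each rival — Erikson (4–3), Diaz (6–1) — so Khan is the Condorcet winner.

Yes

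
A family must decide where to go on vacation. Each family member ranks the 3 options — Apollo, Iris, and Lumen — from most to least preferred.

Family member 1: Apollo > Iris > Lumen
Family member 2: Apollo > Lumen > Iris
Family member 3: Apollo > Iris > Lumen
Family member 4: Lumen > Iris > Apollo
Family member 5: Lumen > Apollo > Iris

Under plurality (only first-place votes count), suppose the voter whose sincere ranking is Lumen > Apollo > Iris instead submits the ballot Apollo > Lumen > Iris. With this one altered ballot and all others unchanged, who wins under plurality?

Apollo

First-place totals with the altered ballot: Apollo 4, Iris 0, Lumen 1.
The winner is unchanged: still Apollo.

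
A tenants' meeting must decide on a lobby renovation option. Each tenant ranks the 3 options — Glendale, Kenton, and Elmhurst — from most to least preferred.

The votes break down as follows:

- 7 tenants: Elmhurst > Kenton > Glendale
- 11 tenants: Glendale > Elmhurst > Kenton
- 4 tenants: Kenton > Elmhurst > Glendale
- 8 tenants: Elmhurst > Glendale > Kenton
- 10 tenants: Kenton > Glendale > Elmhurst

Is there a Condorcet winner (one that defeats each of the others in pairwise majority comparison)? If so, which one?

Head-to-head results (40 voters total):
Glendale vs Kenton: Kenton wins 21–19.
Glendale vs Elmhurst: Glendale wins 21–19.
Kenton vs Elmhurst: Elmhurst wins 26–14.
No candidate beats all others: Glendale beats Elmhurst beats Kenton beats Glendale, a majority cycle.

There is no Condorcet winner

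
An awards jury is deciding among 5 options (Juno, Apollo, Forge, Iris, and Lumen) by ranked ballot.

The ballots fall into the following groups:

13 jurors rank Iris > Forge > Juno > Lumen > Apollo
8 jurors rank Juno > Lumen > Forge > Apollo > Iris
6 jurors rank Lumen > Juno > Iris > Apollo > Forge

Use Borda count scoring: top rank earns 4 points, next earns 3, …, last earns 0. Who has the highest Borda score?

Juno

Borda scores:
  Juno: 13·2 + 8·4 + 6·3 = 76
  Apollo: 13·0 + 8·1 + 6·1 = 14
  Forge: 13·3 + 8·2 + 6·0 = 55
  Iris: 13·4 + 8·0 + 6·2 = 64
  Lumen: 13·1 + 8·3 + 6·4 = 61
Juno has the highest total.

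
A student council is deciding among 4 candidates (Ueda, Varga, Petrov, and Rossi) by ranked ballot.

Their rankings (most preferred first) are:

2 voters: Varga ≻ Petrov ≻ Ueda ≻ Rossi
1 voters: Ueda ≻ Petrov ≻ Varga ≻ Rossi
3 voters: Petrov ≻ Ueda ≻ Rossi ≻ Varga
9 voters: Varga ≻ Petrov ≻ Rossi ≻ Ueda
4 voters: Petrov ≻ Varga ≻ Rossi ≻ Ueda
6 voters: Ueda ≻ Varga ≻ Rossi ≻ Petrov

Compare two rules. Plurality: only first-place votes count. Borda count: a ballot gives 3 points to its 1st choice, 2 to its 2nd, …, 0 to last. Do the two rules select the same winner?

Yes

Plurality first-place counts: Ueda 7, Varga 11, Petrov 7, Rossi 0 → Varga.
Borda totals: Ueda 29, Varga 54, Petrov 45, Rossi 22 → Varga.
The two rules agree on Varga.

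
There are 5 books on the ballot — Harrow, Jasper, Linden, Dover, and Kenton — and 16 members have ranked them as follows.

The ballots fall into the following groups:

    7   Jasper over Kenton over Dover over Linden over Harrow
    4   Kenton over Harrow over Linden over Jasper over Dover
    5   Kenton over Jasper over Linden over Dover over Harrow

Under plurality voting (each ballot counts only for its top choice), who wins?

First-place vote totals:
  Harrow: 0
  Jasper: 7
  Linden: 0
  Dover: 0
  Kenton: 9
Kenton has the most first-place votes.

Kenton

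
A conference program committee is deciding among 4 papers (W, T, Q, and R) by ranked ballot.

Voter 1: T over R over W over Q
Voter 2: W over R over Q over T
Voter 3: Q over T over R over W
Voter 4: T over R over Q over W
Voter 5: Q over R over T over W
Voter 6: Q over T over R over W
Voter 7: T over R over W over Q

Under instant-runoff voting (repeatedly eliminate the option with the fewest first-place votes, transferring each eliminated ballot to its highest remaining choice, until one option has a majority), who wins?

Round 1: T 3, Q 3, W 1, R 0. R has the fewest and is eliminated.
Round 2: T 3, Q 3, W 1. W has the fewest and is eliminated.
Round 3: Q 4, T 3. Q has a majority.

Q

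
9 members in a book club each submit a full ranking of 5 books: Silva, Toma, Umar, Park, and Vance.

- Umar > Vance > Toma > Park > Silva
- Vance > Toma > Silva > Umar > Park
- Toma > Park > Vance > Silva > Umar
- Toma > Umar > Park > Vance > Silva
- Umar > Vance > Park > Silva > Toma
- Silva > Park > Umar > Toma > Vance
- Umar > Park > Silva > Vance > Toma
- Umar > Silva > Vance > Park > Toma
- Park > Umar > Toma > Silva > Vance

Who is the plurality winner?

First-place vote totals:
  Silva: 1
  Toma: 2
  Umar: 4
  Park: 1
  Vance: 1
Umar has the most first-place votes.

Umar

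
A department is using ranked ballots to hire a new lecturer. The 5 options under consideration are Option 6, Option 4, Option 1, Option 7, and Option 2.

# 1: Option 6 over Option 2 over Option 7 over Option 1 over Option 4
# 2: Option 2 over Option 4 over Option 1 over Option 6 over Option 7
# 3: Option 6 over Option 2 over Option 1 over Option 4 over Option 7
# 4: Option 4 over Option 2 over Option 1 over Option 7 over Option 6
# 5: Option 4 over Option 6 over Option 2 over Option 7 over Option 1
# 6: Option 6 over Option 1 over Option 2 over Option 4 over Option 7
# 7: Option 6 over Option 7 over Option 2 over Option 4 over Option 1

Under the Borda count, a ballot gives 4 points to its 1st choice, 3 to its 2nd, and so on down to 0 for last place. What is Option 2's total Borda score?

19

Borda scores:
  Option 6: 4 + 1 + 4 + 0 + 3 + 4 + 4 = 20
  Option 4: 0 + 3 + 1 + 4 + 4 + 1 + 1 = 14
  Option 1: 1 + 2 + 2 + 2 + 0 + 3 + 0 = 10
  Option 7: 2 + 0 + 0 + 1 + 1 + 0 + 3 = 7
  Option 2: 3 + 4 + 3 + 3 + 2 + 2 + 2 = 19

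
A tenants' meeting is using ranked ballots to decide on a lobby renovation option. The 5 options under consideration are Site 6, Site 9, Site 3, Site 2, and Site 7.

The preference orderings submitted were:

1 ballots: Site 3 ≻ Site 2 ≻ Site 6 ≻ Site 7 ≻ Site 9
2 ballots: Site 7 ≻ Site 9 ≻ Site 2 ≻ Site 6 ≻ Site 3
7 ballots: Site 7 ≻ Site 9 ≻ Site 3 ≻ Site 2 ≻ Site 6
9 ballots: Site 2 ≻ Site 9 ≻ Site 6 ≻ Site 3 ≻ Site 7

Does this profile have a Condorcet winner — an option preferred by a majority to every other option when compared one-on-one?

Head-to-head results (19 voters total):
Site 6 vs Site 9: Site 9 wins 18–1.
Site 6 vs Site 3: Site 6 wins 11–8.
Site 6 vs Site 2: Site 2 wins 19–0.
Site 6 vs Site 7: Site 6 wins 10–9.
Site 9 vs Site 3: Site 9 wins 18–1.
Site 9 vs Site 2: Site 2 wins 10–9.
Site 9 vs Site 7: Site 7 wins 10–9.
Site 3 vs Site 2: Site 2 wins 11–8.
Site 3 vs Site 7: Site 3 wins 10–9.
Site 2 vs Site 7: Site 2 wins 10–9.
Site 2 beats each rival — Site 6 (19–0), Site 9 (10–9), Site 3 (11–8), Site 7 (10–9) — so Site 2 is the Condorcet winner.

Yes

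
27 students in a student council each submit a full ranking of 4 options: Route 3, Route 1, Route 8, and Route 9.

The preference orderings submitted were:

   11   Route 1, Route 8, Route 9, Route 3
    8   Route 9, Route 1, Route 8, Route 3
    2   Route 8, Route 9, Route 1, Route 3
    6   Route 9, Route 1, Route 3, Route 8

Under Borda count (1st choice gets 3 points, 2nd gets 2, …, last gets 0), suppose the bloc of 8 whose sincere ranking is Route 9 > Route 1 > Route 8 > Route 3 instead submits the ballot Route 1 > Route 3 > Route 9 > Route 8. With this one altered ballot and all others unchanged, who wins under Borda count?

Route 1

Borda totals with the altered ballot: Route 3 22, Route 1 71, Route 8 28, Route 9 41.
The winner is unchanged: still Route 1.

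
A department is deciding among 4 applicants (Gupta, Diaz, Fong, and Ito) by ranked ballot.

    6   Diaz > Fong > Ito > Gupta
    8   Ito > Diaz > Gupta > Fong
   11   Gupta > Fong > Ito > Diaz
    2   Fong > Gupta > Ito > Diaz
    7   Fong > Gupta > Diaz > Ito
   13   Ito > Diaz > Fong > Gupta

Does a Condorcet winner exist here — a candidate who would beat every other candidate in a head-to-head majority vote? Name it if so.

Head-to-head results (47 voters total):
Gupta vs Diaz: Diaz wins 27–20.
Gupta vs Fong: Fong wins 28–19.
Gupta vs Ito: Ito wins 27–20.
Diaz vs Fong: Diaz wins 27–20.
Diaz vs Ito: Ito wins 34–13.
Fong vs Ito: Fong wins 26–21.
No candidate beats all others: Diaz beats Fong beats Ito beats Diaz, a majority cycle.

None — there is no Condorcet winner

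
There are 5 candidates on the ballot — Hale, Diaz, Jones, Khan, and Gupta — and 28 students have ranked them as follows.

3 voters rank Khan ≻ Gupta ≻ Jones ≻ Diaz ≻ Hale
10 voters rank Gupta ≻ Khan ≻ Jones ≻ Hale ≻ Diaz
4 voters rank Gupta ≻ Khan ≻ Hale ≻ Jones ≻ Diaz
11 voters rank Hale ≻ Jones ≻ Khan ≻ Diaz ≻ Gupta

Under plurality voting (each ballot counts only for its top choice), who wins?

First-place vote totals:
  Hale: 11
  Diaz: 0
  Jones: 0
  Khan: 3
  Gupta: 14
Gupta has the most first-place votes.

Gupta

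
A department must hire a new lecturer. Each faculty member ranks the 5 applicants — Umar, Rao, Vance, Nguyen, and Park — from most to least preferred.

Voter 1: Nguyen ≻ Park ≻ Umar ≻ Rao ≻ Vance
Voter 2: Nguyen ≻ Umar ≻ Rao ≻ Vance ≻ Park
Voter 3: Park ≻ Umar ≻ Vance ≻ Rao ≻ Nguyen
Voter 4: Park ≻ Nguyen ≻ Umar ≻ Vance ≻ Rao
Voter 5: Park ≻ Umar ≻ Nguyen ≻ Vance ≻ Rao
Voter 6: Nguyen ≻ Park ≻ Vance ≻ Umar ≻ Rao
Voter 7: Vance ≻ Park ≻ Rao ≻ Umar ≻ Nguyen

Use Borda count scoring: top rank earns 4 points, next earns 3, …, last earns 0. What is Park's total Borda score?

Borda scores:
  Umar: 2 + 3 + 3 + 2 + 3 + 1 + 1 = 15
  Rao: 1 + 2 + 1 + 0 + 0 + 0 + 2 = 6
  Vance: 0 + 1 + 2 + 1 + 1 + 2 + 4 = 11
  Nguyen: 4 + 4 + 0 + 3 + 2 + 4 + 0 = 17
  Park: 3 + 0 + 4 + 4 + 4 + 3 + 3 = 21

21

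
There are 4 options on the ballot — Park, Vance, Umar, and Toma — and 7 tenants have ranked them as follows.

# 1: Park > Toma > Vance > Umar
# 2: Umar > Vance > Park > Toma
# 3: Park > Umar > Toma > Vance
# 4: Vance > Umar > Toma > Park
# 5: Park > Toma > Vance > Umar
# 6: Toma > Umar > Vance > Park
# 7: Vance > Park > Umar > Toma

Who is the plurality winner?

Park

First-place vote totals:
  Park: 3
  Vance: 2
  Umar: 1
  Toma: 1
Park has the most first-place votes.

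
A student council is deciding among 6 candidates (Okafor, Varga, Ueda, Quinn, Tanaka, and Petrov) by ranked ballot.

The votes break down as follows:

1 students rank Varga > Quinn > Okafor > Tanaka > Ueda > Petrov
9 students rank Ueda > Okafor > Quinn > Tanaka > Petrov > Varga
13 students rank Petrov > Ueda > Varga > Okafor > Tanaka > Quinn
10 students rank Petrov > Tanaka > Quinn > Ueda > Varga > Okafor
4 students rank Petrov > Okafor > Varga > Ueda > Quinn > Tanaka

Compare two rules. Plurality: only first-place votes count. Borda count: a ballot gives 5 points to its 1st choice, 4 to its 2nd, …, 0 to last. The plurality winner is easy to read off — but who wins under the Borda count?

Plurality first-place counts: Okafor 0, Varga 1, Ueda 9, Quinn 0, Tanaka 0, Petrov 27 → Petrov.
Borda totals: Okafor 81, Varga 66, Ueda 126, Quinn 65, Tanaka 73, Petrov 144 → Petrov.

Petrov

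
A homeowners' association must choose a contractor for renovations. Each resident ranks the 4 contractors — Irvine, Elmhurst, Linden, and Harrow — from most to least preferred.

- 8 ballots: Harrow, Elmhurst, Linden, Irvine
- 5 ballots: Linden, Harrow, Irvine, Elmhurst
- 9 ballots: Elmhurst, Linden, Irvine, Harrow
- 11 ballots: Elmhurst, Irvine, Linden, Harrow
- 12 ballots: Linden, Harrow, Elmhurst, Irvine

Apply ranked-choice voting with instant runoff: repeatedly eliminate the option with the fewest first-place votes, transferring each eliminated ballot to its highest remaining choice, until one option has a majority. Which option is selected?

Round 1: Elmhurst 20, Linden 17, Harrow 8, Irvine 0. Irvine has the fewest and is eliminated.
Round 2: Elmhurst 20, Linden 17, Harrow 8. Harrow has the fewest and is eliminated.
Round 3: Elmhurst 28, Linden 17. Elmhurst has a majority.

Elmhurst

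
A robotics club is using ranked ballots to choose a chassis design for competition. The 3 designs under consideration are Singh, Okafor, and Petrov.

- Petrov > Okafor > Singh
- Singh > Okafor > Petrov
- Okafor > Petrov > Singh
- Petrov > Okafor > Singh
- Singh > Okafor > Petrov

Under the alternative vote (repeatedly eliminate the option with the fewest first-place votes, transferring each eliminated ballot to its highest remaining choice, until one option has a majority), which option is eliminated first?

Round 1: Singh 2, Petrov 2, Okafor 1. Okafor has the fewest and is eliminated.
Round 2: Petrov 3, Singh 2. Petrov has a majority.

Okafor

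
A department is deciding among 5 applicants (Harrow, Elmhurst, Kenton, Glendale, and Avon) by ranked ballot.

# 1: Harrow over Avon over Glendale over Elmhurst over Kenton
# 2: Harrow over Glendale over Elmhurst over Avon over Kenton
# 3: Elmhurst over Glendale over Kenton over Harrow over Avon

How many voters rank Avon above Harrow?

Ballots ranking Avon above Harrow: 0.
Ballots ranking Harrow above Avon: 3.
So 0 of 3 voters prefer Avon to Harrow.

0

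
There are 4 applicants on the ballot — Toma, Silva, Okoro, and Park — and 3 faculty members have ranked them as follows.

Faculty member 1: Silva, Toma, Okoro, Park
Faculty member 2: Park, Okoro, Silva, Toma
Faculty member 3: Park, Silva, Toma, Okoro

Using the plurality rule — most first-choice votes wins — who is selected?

Park

First-place vote totals:
  Toma: 0
  Silva: 1
  Okoro: 0
  Park: 2
Park has the most first-place votes.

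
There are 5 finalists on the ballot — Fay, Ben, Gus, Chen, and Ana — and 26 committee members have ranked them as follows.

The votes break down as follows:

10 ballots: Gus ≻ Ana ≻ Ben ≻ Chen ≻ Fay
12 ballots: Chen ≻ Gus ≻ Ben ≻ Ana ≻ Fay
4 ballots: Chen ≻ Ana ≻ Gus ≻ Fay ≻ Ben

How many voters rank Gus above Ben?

Ballots ranking Gus above Ben: 10+12+4 = 26.
Ballots ranking Ben above Gus: 0.
So 26 of 26 voters prefer Gus to Ben.

26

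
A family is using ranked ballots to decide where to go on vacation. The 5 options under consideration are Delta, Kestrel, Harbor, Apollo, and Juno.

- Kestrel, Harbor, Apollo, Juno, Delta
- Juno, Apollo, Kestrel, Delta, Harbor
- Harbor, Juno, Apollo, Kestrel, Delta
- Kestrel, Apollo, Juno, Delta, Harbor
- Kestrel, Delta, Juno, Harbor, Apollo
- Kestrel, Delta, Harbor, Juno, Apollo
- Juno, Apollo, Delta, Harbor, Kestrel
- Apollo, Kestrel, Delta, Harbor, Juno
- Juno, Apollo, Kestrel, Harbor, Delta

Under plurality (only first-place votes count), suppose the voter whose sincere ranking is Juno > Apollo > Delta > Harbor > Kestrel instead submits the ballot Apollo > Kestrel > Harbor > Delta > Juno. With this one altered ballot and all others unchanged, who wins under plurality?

First-place totals with the altered ballot: Delta 0, Kestrel 4, Harbor 1, Apollo 2, Juno 2.
The winner is unchanged: still Kestrel.

Kestrel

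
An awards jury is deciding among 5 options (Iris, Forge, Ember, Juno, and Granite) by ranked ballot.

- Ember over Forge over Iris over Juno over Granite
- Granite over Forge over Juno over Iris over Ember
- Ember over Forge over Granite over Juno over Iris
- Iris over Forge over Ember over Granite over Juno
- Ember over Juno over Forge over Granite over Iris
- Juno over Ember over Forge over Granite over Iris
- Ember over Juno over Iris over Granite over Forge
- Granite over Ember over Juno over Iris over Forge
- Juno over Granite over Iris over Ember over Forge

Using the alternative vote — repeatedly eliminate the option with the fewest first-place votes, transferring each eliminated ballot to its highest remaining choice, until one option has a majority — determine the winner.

Round 1: Ember 4, Juno 2, Granite 2, Iris 1, Forge 0. Forge has the fewest and is eliminated.
Round 2: Ember 4, Juno 2, Granite 2, Iris 1. Iris has the fewest and is eliminated.
Round 3: Ember 5, Juno 2, Granite 2. Ember has a majority.

Ember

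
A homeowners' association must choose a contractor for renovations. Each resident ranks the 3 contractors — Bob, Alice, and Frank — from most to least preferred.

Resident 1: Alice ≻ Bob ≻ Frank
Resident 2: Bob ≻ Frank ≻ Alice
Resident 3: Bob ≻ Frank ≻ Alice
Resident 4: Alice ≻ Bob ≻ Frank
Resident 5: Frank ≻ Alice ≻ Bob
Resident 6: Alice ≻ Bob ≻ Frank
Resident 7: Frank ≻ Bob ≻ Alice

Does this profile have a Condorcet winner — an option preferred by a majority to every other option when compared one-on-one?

Head-to-head results (7 voters total):
Bob vs Alice: Alice wins 4–3.
Bob vs Frank: Bob wins 5–2.
Alice vs Frank: Frank wins 4–3.
No candidate beats all others: Bob beats Frank beats Alice beats Bob, a majority cycle.

No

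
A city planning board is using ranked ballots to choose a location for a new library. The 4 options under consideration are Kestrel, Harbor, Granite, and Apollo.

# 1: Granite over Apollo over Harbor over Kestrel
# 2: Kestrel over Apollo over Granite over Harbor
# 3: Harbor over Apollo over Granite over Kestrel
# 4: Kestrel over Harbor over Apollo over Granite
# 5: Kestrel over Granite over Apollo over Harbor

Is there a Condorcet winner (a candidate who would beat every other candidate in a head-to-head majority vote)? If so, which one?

Head-to-head results (5 voters total):
Kestrel vs Harbor: Kestrel wins 3–2.
Kestrel vs Granite: Kestrel wins 3–2.
Kestrel vs Apollo: Kestrel wins 3–2.
Harbor vs Granite: Granite wins 3–2.
Harbor vs Apollo: Apollo wins 3–2.
Granite vs Apollo: Apollo wins 3–2.
Kestrel beats each rival — Harbor (3–2), Granite (3–2), Apollo (3–2) — so Kestrel is the Condorcet winner.

Kestrel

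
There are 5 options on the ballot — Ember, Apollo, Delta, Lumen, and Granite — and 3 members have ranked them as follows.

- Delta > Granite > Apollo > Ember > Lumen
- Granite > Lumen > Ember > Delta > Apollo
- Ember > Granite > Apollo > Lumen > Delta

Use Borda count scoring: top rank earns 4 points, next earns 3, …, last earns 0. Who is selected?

Granite

Borda scores:
  Ember: 1 + 2 + 4 = 7
  Apollo: 2 + 0 + 2 = 4
  Delta: 4 + 1 + 0 = 5
  Lumen: 0 + 3 + 1 = 4
  Granite: 3 + 4 + 3 = 10
Granite has the highest total.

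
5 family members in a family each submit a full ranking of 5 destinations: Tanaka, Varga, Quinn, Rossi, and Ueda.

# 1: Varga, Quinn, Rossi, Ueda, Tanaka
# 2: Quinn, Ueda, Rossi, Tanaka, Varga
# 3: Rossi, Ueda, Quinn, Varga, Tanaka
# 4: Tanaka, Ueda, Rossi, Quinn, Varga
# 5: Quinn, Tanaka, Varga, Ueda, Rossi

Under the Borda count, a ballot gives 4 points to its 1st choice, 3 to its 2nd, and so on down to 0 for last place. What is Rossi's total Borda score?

Borda scores:
  Tanaka: 0 + 1 + 0 + 4 + 3 = 8
  Varga: 4 + 0 + 1 + 0 + 2 = 7
  Quinn: 3 + 4 + 2 + 1 + 4 = 14
  Rossi: 2 + 2 + 4 + 2 + 0 = 10
  Ueda: 1 + 3 + 3 + 3 + 1 = 11

10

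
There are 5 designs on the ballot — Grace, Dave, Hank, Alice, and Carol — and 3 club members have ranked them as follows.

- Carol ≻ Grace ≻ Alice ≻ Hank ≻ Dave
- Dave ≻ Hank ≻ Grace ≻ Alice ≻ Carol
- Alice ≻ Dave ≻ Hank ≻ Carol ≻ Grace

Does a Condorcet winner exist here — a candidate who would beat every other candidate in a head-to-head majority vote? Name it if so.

There is no Condorcet winner

Head-to-head results (3 voters total):
Grace vs Dave: Dave wins 2–1.
Grace vs Hank: Hank wins 2–1.
Grace vs Alice: Grace wins 2–1.
Grace vs Carol: Carol wins 2–1.
Dave vs Hank: Dave wins 2–1.
Dave vs Alice: Alice wins 2–1.
Dave vs Carol: Dave wins 2–1.
Hank vs Alice: Alice wins 2–1.
Hank vs Carol: Hank wins 2–1.
Alice vs Carol: Alice wins 2–1.
No candidate beats all others: Grace beats Alice beats Dave beats Grace, a majority cycle.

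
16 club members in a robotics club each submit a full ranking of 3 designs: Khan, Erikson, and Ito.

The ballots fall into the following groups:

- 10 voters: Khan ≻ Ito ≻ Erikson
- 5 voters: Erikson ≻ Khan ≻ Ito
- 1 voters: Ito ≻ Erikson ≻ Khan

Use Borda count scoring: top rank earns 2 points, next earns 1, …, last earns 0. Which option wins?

Khan

Borda scores:
  Khan: 10·2 + 5·1 + 0 = 25
  Erikson: 10·0 + 5·2 + 1 = 11
  Ito: 10·1 + 5·0 + 2 = 12
Khan has the highest total.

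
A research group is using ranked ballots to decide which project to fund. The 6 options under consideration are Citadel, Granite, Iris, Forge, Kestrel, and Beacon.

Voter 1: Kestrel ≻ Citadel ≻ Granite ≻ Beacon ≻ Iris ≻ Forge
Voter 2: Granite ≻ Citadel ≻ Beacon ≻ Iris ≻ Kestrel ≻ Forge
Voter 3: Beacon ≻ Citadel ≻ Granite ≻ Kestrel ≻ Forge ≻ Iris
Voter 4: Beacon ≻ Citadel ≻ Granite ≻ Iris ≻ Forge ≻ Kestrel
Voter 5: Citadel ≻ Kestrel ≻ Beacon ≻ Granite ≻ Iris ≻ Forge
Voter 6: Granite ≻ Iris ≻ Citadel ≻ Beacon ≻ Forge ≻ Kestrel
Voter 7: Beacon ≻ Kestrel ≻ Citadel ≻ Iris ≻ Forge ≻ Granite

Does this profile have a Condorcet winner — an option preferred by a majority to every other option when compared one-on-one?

Head-to-head results (7 voters total):
Citadel vs Granite: Citadel wins 5–2.
Citadel vs Iris: Citadel wins 6–1.
Citadel vs Forge: Citadel wins 7–0.
Citadel vs Kestrel: Citadel wins 5–2.
Citadel vs Beacon: Citadel wins 4–3.
Granite vs Iris: Granite wins 6–1.
Granite vs Forge: Granite wins 6–1.
Granite vs Kestrel: Granite wins 4–3.
Granite vs Beacon: Beacon wins 4–3.
Iris vs Forge: Iris wins 6–1.
Iris vs Kestrel: Kestrel wins 4–3.
Iris vs Beacon: Beacon wins 6–1.
Forge vs Kestrel: Kestrel wins 5–2.
Forge vs Beacon: Beacon wins 7–0.
Kestrel vs Beacon: Beacon wins 5–2.
Citadel beats each rival — Granite (5–2), Iris (6–1), Forge (7–0), Kestrel (5–2), Beacon (4–3) — so Citadel is the Condorcet winner.

Yes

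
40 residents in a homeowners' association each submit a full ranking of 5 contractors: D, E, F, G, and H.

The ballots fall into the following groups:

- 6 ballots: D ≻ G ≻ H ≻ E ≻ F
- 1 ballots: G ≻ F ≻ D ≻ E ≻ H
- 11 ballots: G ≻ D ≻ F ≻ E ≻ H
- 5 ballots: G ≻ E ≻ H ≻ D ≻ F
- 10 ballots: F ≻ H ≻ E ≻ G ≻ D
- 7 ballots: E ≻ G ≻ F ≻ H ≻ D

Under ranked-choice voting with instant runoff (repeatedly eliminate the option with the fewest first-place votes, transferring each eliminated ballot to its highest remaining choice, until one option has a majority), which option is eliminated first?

H

Round 1: G 17, F 10, E 7, D 6, H 0. H has the fewest and is eliminated.
Round 2: G 17, F 10, E 7, D 6. D has the fewest and is eliminated.
Round 3: G 23, F 10, E 7. G has a majority.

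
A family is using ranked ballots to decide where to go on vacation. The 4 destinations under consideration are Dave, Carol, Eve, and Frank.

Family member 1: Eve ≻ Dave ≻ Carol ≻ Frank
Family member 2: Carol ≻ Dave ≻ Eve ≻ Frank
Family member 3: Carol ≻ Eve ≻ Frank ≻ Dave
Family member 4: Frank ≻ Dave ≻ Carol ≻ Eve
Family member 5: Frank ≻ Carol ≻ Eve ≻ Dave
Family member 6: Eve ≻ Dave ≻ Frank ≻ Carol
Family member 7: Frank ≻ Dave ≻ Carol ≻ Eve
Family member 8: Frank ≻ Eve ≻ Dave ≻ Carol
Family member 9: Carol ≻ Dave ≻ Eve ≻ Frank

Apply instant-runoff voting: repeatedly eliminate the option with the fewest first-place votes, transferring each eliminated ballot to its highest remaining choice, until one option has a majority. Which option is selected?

Round 1: Frank 4, Carol 3, Eve 2, Dave 0. Dave has the fewest and is eliminated.
Round 2: Frank 4, Carol 3, Eve 2. Eve has the fewest and is eliminated.
Round 3: Frank 5, Carol 4. Frank has a majority.

Frank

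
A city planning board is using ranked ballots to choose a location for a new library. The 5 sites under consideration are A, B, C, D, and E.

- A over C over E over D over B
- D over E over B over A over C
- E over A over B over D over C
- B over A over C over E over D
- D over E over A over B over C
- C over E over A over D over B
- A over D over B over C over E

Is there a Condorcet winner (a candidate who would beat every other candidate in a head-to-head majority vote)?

Head-to-head results (7 voters total):
A vs B: A wins 5–2.
A vs C: A wins 6–1.
A vs D: A wins 5–2.
A vs E: E wins 4–3.
B vs C: B wins 5–2.
B vs D: D wins 5–2.
B vs E: E wins 5–2.
C vs D: D wins 4–3.
C vs E: C wins 4–3.
D vs E: E wins 4–3.
No candidate beats all others: A beats C beats E beats A, a majority cycle.

No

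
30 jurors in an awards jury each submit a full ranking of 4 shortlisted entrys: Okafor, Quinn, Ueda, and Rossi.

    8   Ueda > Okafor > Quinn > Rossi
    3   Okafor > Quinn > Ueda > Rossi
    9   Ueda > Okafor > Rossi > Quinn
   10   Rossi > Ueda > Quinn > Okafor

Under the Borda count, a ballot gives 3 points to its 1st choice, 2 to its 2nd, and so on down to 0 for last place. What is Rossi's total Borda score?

Borda scores:
  Okafor: 8·2 + 3·3 + 9·2 + 10·0 = 43
  Quinn: 8·1 + 3·2 + 9·0 + 10·1 = 24
  Ueda: 8·3 + 3·1 + 9·3 + 10·2 = 74
  Rossi: 8·0 + 3·0 + 9·1 + 10·3 = 39

39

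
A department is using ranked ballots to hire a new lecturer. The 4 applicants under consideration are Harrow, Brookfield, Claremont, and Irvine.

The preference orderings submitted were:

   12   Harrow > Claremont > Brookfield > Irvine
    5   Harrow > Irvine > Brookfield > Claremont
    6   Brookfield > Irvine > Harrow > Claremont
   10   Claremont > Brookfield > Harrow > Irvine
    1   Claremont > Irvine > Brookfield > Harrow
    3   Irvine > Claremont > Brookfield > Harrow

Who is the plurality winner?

First-place vote totals:
  Harrow: 17
  Brookfield: 6
  Claremont: 11
  Irvine: 3
Harrow has the most first-place votes.

Harrow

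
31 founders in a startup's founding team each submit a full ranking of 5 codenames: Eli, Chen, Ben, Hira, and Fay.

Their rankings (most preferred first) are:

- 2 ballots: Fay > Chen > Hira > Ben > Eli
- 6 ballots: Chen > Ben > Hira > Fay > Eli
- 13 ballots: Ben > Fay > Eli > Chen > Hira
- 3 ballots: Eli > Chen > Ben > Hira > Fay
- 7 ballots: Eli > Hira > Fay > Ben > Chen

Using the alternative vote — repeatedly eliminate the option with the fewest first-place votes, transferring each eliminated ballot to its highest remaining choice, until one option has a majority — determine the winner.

Ben

Round 1: Ben 13, Eli 10, Chen 6, Fay 2, Hira 0. Hira has the fewest and is eliminated.
Round 2: Ben 13, Eli 10, Chen 6, Fay 2. Fay has the fewest and is eliminated.
Round 3: Ben 13, Eli 10, Chen 8. Chen has the fewest and is eliminated.
Round 4: Ben 21, Eli 10. Ben has a majority.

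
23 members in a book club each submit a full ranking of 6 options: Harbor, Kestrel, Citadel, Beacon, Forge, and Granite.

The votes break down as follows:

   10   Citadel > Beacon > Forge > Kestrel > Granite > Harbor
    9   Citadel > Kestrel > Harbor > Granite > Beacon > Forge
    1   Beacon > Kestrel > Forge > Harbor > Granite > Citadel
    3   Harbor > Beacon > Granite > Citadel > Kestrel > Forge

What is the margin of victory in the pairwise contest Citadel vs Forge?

Ballots ranking Citadel above Forge: 10+9+3 = 22.
Ballots ranking Forge above Citadel: 1.
Citadel wins 22–1, a margin of 21.

21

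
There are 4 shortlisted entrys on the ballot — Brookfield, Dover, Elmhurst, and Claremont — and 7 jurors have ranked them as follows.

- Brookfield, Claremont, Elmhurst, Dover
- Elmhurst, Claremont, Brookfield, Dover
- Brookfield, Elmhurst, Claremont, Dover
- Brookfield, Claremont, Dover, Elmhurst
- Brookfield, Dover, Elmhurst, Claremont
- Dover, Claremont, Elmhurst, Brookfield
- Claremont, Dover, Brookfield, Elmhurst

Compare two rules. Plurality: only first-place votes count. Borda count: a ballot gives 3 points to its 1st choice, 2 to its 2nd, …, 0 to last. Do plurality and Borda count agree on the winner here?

Yes

Plurality first-place counts: Brookfield 4, Dover 1, Elmhurst 1, Claremont 1 → Brookfield.
Borda totals: Brookfield 14, Dover 8, Elmhurst 8, Claremont 12 → Brookfield.
The two rules agree on Brookfield.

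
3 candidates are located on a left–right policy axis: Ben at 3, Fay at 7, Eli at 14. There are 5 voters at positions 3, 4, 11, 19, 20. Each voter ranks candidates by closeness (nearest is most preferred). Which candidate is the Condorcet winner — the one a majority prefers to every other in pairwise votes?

Eli

With single-peaked preferences on a line, the Condorcet winner is the candidate closest to the median voter.
The median voter (position 11) is closest to Eli at 14.
Check: Eli vs Ben — voters closer to Eli: 3 of 5.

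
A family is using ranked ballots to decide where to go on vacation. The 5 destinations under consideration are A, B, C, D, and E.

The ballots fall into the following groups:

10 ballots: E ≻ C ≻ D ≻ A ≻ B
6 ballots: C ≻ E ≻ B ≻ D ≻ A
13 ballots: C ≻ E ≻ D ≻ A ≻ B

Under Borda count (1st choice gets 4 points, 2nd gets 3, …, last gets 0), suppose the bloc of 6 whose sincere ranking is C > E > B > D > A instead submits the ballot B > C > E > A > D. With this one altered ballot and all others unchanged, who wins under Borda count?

Borda totals with the altered ballot: A 29, B 24, C 100, D 46, E 91.
The winner is unchanged: still C.

C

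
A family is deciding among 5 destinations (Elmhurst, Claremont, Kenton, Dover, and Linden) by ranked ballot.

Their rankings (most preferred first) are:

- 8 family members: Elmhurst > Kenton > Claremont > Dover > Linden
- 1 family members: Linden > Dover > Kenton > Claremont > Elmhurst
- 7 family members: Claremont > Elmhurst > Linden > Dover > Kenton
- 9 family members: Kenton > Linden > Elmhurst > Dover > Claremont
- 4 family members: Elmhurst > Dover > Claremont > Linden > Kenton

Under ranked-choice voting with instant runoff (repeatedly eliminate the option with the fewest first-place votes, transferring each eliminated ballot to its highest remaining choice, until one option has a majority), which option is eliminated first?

Dover

Round 1: Elmhurst 12, Kenton 9, Claremont 7, Linden 1, Dover 0. Dover has the fewest and is eliminated.
Round 2: Elmhurst 12, Kenton 9, Claremont 7, Linden 1. Linden has the fewest and is eliminated.
Round 3: Elmhurst 12, Kenton 10, Claremont 7. Claremont has the fewest and is eliminated.
Round 4: Elmhurst 19, Kenton 10. Elmhurst has a majority.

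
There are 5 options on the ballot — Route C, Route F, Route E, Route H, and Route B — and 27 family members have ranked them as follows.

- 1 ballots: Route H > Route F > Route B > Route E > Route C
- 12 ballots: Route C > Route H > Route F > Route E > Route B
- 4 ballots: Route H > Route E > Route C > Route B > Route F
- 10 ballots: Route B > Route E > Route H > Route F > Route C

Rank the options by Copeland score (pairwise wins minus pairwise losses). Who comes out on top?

Route H

Pairwise results:
  Route C vs Route F: Route C wins 16–11.
  Route C vs Route E: Route E wins 15–12.
  Route C vs Route H: Route H wins 15–12.
  Route C vs Route B: Route C wins 16–11.
  Route F vs Route E: Route E wins 14–13.
  Route F vs Route H: Route H wins 27–0.
  Route F vs Route B: Route B wins 14–13.
  Route E vs Route H: Route H wins 17–10.
  Route E vs Route B: Route E wins 16–11.
  Route H vs Route B: Route H wins 17–10.
Copeland scores (wins − losses):
  Route C: 2 − 2 = 0
  Route F: 0 − 4 = -4
  Route E: 3 − 1 = 2
  Route H: 4 − 0 = 4
  Route B: 1 − 3 = -2
Route H has the best Copeland score.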